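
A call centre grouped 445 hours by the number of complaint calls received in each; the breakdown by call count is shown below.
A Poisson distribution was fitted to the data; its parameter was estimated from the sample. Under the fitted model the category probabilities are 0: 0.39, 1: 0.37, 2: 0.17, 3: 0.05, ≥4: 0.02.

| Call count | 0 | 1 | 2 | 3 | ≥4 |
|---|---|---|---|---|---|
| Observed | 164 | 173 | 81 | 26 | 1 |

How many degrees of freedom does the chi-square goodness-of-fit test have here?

3

There are k = 5 categories and 1 parameter estimated from the data, so df = 5 − 1 − 1 = 3.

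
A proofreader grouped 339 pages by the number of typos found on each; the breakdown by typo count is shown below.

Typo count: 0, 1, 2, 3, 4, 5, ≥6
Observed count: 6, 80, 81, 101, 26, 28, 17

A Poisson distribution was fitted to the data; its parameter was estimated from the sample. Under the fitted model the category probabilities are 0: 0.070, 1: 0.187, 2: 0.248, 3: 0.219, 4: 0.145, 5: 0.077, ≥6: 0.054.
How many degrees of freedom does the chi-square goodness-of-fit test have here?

5

There are k = 7 categories and 1 parameter estimated from the data, so df = 7 − 1 − 1 = 5.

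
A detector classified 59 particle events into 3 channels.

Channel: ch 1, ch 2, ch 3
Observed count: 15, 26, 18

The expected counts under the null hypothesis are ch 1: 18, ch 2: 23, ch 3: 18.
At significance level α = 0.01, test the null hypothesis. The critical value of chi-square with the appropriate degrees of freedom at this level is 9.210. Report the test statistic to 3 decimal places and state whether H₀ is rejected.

0.891; do not reject

χ² = (15−18)²/18 + (26−23)²/23 + (18−18)²/18
   = 0.5000 + 0.3913 + 0.0000
Sum = 0.891
df = 2. Since 0.891 < 9.210, we do not reject H₀.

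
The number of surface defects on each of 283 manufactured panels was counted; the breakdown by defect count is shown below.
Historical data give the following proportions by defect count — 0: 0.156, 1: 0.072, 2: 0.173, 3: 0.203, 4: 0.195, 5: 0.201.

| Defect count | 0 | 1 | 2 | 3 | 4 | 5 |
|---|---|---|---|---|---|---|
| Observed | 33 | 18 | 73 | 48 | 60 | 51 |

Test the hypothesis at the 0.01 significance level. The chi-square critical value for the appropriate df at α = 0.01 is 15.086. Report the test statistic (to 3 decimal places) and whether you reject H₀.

17.480; reject

Expected counts E_i = n·p_i: 283×0.156 = 44.148, 283×0.072 = 20.376, 283×0.173 = 48.959, 283×0.203 = 57.449, 283×0.195 = 55.185, 283×0.201 = 56.883.
cat         O        E   (O−E)²/E
0          33   44.148     2.8150
1          18   20.376     0.2771
2          73   48.959    11.8052
3          48   57.449     1.5541
4          60   55.185     0.4201
5          51   56.883     0.6084
Sum = 17.480
df = 5. Since 17.480 > 15.086, we reject H₀.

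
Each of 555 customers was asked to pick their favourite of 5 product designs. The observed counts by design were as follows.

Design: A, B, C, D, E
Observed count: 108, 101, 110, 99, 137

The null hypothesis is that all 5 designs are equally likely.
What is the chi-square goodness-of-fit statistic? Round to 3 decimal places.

Expected count for each of the 5 categories: 555/5 = 111.
A: (108 − 111)²/111 = 9/111 = 0.0811
B: (101 − 111)²/111 = 100/111 = 0.9009
C: (110 − 111)²/111 = 1/111 = 0.0090
D: (99 − 111)²/111 = 144/111 = 1.2973
E: (137 − 111)²/111 = 676/111 = 6.0901
Sum = 8.378

8.378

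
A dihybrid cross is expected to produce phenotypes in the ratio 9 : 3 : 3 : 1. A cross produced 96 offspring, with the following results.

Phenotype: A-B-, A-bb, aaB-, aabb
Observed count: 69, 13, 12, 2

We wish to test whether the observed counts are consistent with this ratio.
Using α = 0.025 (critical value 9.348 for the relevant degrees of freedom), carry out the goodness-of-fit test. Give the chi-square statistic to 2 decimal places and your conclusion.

10.22; reject

Ratio total = 16. Expected counts: 96×9/16 = 54, 96×3/16 = 18, 96×3/16 = 18, 96×1/16 = 6.
χ² = (69−54)²/54 + (13−18)²/18 + (12−18)²/18 + (2−6)²/6
   = 4.167 + 1.389 + 2.000 + 2.667
Sum = 10.22
df = 3. Since 10.22 > 9.348, we reject H₀.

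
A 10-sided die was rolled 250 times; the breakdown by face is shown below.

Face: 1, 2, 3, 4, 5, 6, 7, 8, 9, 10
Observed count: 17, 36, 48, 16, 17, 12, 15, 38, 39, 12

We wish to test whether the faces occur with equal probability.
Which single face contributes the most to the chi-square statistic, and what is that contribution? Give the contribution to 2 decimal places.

3, 21.16

Under H₀ each category has probability 1/10, so each expected count is 250/10 = 25.
χ² = (17−25)²/25 + (36−25)²/25 + (48−25)²/25 + (16−25)²/25 + (17−25)²/25 + (12−25)²/25 + (15−25)²/25 + (38−25)²/25 + (39−25)²/25 + (12−25)²/25
   = 2.560 + 4.840 + 21.160 + 3.240 + 2.560 + 6.760 + 4.000 + 6.760 + 7.840 + 6.760
The largest term is for 3: 21.16.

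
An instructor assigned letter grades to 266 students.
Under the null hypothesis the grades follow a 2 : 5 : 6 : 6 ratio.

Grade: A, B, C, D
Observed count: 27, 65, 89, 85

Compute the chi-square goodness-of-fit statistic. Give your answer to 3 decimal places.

0.702

Ratio total = 19. Expected counts: 266×2/19 = 28, 266×5/19 = 70, 266×6/19 = 84, 266×6/19 = 84.
cat         O        E   (O−E)²/E
A          27       28     0.0357
B          65       70     0.3571
C          89       84     0.2976
D          85       84     0.0119
Sum = 0.702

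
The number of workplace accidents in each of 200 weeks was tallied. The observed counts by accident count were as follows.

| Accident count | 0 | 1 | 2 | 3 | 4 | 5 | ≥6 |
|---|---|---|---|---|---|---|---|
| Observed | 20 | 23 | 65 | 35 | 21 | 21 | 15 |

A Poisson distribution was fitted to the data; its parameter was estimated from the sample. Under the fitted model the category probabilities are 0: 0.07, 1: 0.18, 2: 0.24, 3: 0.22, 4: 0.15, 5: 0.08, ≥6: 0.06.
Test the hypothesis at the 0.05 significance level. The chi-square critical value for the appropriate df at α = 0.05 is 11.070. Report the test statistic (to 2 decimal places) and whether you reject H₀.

20.14; reject

Expected counts E_i = n·p_i: 200×0.07 = 14, 200×0.18 = 36, 200×0.24 = 48, 200×0.22 = 44, 200×0.15 = 30, 200×0.08 = 16, 200×0.06 = 12.
χ² = (20−14)²/14 + (23−36)²/36 + (65−48)²/48 + (35−44)²/44 + (21−30)²/30 + (21−16)²/16 + (15−12)²/12
   = 2.571 + 4.694 + 6.021 + 1.841 + 2.700 + 1.563 + 0.750
Sum = 20.14
df = 5. Since 20.14 > 11.070, we reject H₀.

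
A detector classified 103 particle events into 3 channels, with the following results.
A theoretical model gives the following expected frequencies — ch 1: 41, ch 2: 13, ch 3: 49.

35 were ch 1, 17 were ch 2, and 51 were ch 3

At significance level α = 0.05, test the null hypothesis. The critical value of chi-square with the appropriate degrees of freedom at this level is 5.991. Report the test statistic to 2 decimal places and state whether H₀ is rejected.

2.19; do not reject

ch 1: (35 − 41)²/41 = 36/41 = 0.878
ch 2: (17 − 13)²/13 = 16/13 = 1.231
ch 3: (51 − 49)²/49 = 4/49 = 0.082
Sum = 2.19
df = 2. Since 2.19 < 5.991, we do not reject H₀.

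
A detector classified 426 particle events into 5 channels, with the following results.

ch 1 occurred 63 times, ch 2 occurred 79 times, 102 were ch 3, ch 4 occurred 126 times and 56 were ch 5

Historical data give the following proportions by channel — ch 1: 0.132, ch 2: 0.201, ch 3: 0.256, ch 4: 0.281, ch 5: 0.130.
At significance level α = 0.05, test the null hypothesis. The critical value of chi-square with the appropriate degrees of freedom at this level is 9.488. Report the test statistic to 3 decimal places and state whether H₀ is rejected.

2.122; do not reject

Expected counts E_i = n·p_i: 426×0.132 = 56.232, 426×0.201 = 85.626, 426×0.256 = 109.056, 426×0.281 = 119.706, 426×0.130 = 55.38.
ch 1: (63 − 56.232)²/56.232 = 45.805824/56.232 = 0.8146
ch 2: (79 − 85.626)²/85.626 = 43.903876/85.626 = 0.5127
ch 3: (102 − 109.056)²/109.056 = 49.787136/109.056 = 0.4565
ch 4: (126 − 119.706)²/119.706 = 39.614436/119.706 = 0.3309
ch 5: (56 − 55.38)²/55.38 = 0.3844/55.38 = 0.0069
Sum = 2.122
df = 4. Since 2.122 < 9.488, we do not reject H₀.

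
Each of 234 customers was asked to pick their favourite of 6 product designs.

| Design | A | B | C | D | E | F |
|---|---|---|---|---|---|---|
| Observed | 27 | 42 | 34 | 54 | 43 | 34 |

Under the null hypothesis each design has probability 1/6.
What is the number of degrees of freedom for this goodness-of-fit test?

There are k = 6 categories and no parameters were estimated from the data, so df = 6 − 1 = 5.

5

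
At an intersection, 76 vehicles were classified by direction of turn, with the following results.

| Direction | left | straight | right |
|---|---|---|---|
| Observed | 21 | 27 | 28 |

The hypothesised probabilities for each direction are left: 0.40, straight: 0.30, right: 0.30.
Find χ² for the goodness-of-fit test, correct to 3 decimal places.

Expected counts E_i = n·p_i: 76×0.40 = 30.4, 76×0.30 = 22.8, 76×0.30 = 22.8.
χ² = (21−30.4)²/30.4 + (27−22.8)²/22.8 + (28−22.8)²/22.8
   = 2.9066 + 0.7737 + 1.1860
Sum = 4.866

4.866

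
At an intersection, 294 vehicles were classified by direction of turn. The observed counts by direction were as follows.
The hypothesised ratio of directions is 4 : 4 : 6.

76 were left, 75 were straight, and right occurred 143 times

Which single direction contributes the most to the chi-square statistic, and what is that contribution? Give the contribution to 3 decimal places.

right, 2.294

Ratio total = 14. Expected counts: 294×4/14 = 84, 294×4/14 = 84, 294×6/14 = 126.
χ² = (76−84)²/84 + (75−84)²/84 + (143−126)²/126
   = 0.7619 + 0.9643 + 2.2937
The largest term is for right: 2.294.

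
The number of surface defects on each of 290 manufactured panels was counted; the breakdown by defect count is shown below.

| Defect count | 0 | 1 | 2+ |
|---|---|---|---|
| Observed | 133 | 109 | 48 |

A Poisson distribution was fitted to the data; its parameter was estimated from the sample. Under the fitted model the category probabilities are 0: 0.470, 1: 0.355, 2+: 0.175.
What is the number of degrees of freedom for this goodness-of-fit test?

1

There are k = 3 categories and 1 parameter estimated from the data, so df = 3 − 1 − 1 = 1.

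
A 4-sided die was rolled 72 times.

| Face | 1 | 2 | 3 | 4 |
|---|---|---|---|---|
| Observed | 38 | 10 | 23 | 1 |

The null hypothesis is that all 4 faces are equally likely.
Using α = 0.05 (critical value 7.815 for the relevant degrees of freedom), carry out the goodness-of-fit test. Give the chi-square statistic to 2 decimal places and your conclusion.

43.22; reject

Expected count for each of the 4 categories: 72/4 = 18.
cat         O        E   (O−E)²/E
1          38       18     22.222
2          10       18      3.556
3          23       18      1.389
4           1       18     16.056
Sum = 43.22
df = 3. Since 43.22 > 7.815, we reject H₀.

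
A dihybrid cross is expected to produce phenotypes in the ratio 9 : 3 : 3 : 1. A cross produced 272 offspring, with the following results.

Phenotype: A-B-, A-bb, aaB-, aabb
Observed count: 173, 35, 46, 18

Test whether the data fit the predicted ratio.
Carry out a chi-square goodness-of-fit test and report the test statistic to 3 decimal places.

8.183

Ratio total = 16. Expected counts: 272×9/16 = 153, 272×3/16 = 51, 272×3/16 = 51, 272×1/16 = 17.
A-B-: (173 − 153)²/153 = 400/153 = 2.6144
A-bb: (35 − 51)²/51 = 256/51 = 5.0196
aaB-: (46 − 51)²/51 = 25/51 = 0.4902
aabb: (18 − 17)²/17 = 1/17 = 0.0588
Sum = 8.183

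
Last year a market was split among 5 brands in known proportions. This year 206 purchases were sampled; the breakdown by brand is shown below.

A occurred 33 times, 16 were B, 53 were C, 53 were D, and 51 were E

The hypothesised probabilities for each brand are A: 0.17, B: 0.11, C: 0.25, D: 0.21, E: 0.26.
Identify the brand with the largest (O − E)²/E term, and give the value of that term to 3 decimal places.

Expected counts E_i = n·p_i: 206×0.17 = 35.02, 206×0.11 = 22.66, 206×0.25 = 51.5, 206×0.21 = 43.26, 206×0.26 = 53.56.
A: (33 − 35.02)²/35.02 = 4.0804/35.02 = 0.1165
B: (16 − 22.66)²/22.66 = 44.3556/22.66 = 1.9574
C: (53 − 51.5)²/51.5 = 2.25/51.5 = 0.0437
D: (53 − 43.26)²/43.26 = 94.8676/43.26 = 2.1930
E: (51 − 53.56)²/53.56 = 6.5536/53.56 = 0.1224
The largest term is for D: 2.193.

D, 2.193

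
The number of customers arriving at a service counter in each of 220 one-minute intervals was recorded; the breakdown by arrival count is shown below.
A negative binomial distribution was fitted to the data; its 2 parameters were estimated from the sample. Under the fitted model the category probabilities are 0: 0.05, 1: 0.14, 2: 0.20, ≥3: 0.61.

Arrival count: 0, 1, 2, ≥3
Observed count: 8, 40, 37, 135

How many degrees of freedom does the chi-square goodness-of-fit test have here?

1

There are k = 4 categories and 2 parameters estimated from the data, so df = 4 − 1 − 2 = 1.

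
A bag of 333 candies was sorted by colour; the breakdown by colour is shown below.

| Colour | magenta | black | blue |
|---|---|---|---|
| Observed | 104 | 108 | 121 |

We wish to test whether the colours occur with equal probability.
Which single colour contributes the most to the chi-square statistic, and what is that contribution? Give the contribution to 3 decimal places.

Under H₀ each category has probability 1/3, so each expected count is 333/3 = 111.
magenta: (104 − 111)²/111 = 49/111 = 0.4414
black: (108 − 111)²/111 = 9/111 = 0.0811
blue: (121 − 111)²/111 = 100/111 = 0.9009
The largest term is for blue: 0.901.

blue, 0.901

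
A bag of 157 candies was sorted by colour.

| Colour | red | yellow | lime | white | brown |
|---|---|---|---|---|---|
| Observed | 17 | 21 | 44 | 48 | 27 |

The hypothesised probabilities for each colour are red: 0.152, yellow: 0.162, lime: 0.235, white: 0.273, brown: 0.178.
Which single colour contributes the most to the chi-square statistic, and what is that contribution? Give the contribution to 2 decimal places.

Expected counts E_i = n·p_i: 157×0.152 = 23.864, 157×0.162 = 25.434, 157×0.235 = 36.895, 157×0.273 = 42.861, 157×0.178 = 27.946.
cat         O        E   (O−E)²/E
red        17   23.864      1.974
yellow     21   25.434      0.773
lime       44   36.895      1.368
white      48   42.861      0.616
brown      27   27.946      0.032
The largest term is for red: 1.97.

red, 1.97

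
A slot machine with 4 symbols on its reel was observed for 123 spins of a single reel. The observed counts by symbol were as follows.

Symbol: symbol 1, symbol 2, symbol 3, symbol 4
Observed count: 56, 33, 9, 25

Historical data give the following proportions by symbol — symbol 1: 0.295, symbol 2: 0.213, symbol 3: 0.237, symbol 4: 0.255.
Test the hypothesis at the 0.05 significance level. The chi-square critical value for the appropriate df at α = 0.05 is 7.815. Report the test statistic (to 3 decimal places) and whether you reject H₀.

Expected counts E_i = n·p_i: 123×0.295 = 36.285, 123×0.213 = 26.199, 123×0.237 = 29.151, 123×0.255 = 31.365.
χ² = (56−36.285)²/36.285 + (33−26.199)²/26.199 + (9−29.151)²/29.151 + (25−31.365)²/31.365
   = 10.7119 + 1.7655 + 13.9296 + 1.2917
Sum = 27.699
df = 3. Since 27.699 > 7.815, we reject H₀.

27.699; reject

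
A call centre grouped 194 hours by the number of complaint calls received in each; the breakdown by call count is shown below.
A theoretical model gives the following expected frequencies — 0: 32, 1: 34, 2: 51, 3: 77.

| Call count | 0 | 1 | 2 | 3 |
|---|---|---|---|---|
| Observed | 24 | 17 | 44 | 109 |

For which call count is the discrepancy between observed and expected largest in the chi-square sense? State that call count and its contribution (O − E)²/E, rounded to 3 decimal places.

3, 13.299

cat         O        E   (O−E)²/E
0          24       32     2.0000
1          17       34     8.5000
2          44       51     0.9608
3         109       77    13.2987
The largest term is for 3: 13.299.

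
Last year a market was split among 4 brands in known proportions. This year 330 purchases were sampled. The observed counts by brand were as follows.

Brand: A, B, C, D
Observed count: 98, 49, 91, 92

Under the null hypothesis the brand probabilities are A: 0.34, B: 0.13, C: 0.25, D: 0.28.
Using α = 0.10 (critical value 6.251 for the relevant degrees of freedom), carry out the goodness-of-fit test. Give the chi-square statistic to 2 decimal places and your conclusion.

3.54; do not reject

Expected counts E_i = n·p_i: 330×0.34 = 112.2, 330×0.13 = 42.9, 330×0.25 = 82.5, 330×0.28 = 92.4.
A: (98 − 112.2)²/112.2 = 201.64/112.2 = 1.797
B: (49 − 42.9)²/42.9 = 37.21/42.9 = 0.867
C: (91 − 82.5)²/82.5 = 72.25/82.5 = 0.876
D: (92 − 92.4)²/92.4 = 0.16/92.4 = 0.002
Sum = 3.54
df = 3. Since 3.54 < 6.251, we do not reject H₀.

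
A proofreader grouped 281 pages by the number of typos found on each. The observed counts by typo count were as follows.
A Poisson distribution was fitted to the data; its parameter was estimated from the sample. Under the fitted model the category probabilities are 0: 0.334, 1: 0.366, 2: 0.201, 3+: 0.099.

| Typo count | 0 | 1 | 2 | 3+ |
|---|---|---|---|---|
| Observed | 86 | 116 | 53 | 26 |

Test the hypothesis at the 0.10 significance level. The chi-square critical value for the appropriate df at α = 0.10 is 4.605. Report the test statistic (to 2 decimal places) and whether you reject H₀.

2.67; do not reject

Expected counts E_i = n·p_i: 281×0.334 = 93.854, 281×0.366 = 102.846, 281×0.201 = 56.481, 281×0.099 = 27.819.
0: (86 − 93.854)²/93.854 = 61.685316/93.854 = 0.657
1: (116 − 102.846)²/102.846 = 173.027716/102.846 = 1.682
2: (53 − 56.481)²/56.481 = 12.117361/56.481 = 0.215
3+: (26 − 27.819)²/27.819 = 3.308761/27.819 = 0.119
Sum = 2.67
df = 2. Since 2.67 < 4.605, we do not reject H₀.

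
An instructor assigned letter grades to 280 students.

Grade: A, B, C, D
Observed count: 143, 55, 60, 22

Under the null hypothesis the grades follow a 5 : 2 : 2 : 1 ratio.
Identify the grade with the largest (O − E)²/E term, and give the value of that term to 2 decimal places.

Ratio total = 10. Expected counts: 280×5/10 = 140, 280×2/10 = 56, 280×2/10 = 56, 280×1/10 = 28.
χ² = (143−140)²/140 + (55−56)²/56 + (60−56)²/56 + (22−28)²/28
   = 0.064 + 0.018 + 0.286 + 1.286
The largest term is for D: 1.29.

D, 1.29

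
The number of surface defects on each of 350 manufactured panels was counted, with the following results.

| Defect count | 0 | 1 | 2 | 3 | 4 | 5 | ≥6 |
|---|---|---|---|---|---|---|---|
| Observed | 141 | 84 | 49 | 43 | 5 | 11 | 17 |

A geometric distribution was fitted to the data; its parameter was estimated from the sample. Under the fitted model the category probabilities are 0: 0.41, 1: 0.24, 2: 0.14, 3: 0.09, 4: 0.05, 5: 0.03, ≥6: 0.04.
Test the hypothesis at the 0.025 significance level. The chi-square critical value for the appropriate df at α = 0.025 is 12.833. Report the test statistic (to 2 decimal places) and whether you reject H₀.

13.84; reject

Expected counts E_i = n·p_i: 350×0.41 = 143.5, 350×0.24 = 84, 350×0.14 = 49, 350×0.09 = 31.5, 350×0.05 = 17.5, 350×0.03 = 10.5, 350×0.04 = 14.
0: (141 − 143.5)²/143.5 = 6.25/143.5 = 0.044
1: (84 − 84)²/84 = 0/84 = 0.000
2: (49 − 49)²/49 = 0/49 = 0.000
3: (43 − 31.5)²/31.5 = 132.25/31.5 = 4.198
4: (5 − 17.5)²/17.5 = 156.25/17.5 = 8.929
5: (11 − 10.5)²/10.5 = 0.25/10.5 = 0.024
≥6: (17 − 14)²/14 = 9/14 = 0.643
Sum = 13.84
df = 5. Since 13.84 > 12.833, we reject H₀.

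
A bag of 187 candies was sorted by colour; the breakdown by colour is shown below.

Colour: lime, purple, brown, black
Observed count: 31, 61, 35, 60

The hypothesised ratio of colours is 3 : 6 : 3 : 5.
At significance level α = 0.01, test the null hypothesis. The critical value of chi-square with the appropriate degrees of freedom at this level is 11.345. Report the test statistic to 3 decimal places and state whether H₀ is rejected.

1.076; do not reject

Ratio total = 17. Expected counts: 187×3/17 = 33, 187×6/17 = 66, 187×3/17 = 33, 187×5/17 = 55.
cat         O        E   (O−E)²/E
lime       31       33     0.1212
purple     61       66     0.3788
brown      35       33     0.1212
black      60       55     0.4545
Sum = 1.076
df = 3. Since 1.076 < 11.345, we do not reject H₀.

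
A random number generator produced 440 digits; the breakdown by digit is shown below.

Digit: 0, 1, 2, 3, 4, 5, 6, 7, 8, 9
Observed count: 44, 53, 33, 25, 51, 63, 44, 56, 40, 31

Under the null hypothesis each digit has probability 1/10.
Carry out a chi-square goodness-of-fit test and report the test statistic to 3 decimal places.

29.591

Under H₀ each category has probability 1/10, so each expected count is 440/10 = 44.
cat         O        E   (O−E)²/E
0          44       44     0.0000
1          53       44     1.8409
2          33       44     2.7500
3          25       44     8.2045
4          51       44     1.1136
5          63       44     8.2045
6          44       44     0.0000
7          56       44     3.2727
8          40       44     0.3636
9          31       44     3.8409
Sum = 29.591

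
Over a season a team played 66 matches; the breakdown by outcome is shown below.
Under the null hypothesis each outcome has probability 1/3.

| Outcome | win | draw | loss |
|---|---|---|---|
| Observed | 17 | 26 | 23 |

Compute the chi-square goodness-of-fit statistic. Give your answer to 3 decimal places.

Expected count for each of the 3 categories: 66/3 = 22.
win: (17 − 22)²/22 = 25/22 = 1.1364
draw: (26 − 22)²/22 = 16/22 = 0.7273
loss: (23 − 22)²/22 = 1/22 = 0.0455
Sum = 1.909

1.909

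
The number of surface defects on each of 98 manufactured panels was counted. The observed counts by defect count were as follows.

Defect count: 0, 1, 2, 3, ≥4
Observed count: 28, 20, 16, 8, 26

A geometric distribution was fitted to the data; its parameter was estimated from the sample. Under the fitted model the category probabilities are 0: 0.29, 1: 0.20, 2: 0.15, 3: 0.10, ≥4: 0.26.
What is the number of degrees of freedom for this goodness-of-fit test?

There are k = 5 categories and 1 parameter estimated from the data, so df = 5 − 1 − 1 = 3.

3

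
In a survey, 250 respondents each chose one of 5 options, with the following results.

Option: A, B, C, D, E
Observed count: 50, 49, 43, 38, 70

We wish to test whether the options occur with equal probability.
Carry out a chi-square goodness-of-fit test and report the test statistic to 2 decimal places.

Under H₀ each category has probability 1/5, so each expected count is 250/5 = 50.
cat         O        E   (O−E)²/E
A          50       50      0.000
B          49       50      0.020
C          43       50      0.980
D          38       50      2.880
E          70       50      8.000
Sum = 11.88

11.88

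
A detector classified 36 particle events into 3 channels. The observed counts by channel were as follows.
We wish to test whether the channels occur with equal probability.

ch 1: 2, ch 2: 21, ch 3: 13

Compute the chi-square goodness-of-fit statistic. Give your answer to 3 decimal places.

15.167

Under H₀ each category has probability 1/3, so each expected count is 36/3 = 12.
cat         O        E   (O−E)²/E
ch 1        2       12     8.3333
ch 2       21       12     6.7500
ch 3       13       12     0.0833
Sum = 15.167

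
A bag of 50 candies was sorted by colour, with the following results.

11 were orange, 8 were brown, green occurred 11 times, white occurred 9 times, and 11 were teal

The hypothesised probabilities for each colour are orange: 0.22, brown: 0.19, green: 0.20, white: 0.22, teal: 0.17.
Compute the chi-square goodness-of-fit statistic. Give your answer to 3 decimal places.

1.436

Expected counts E_i = n·p_i: 50×0.22 = 11, 50×0.19 = 9.5, 50×0.20 = 10, 50×0.22 = 11, 50×0.17 = 8.5.
orange: (11 − 11)²/11 = 0/11 = 0.0000
brown: (8 − 9.5)²/9.5 = 2.25/9.5 = 0.2368
green: (11 − 10)²/10 = 1/10 = 0.1000
white: (9 − 11)²/11 = 4/11 = 0.3636
teal: (11 − 8.5)²/8.5 = 6.25/8.5 = 0.7353
Sum = 1.436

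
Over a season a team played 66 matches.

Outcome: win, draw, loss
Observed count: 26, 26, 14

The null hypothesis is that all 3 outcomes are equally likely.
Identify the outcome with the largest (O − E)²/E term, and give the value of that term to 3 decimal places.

Expected count for each of the 3 categories: 66/3 = 22.
cat         O        E   (O−E)²/E
win        26       22     0.7273
draw       26       22     0.7273
loss       14       22     2.9091
The largest term is for loss: 2.909.

loss, 2.909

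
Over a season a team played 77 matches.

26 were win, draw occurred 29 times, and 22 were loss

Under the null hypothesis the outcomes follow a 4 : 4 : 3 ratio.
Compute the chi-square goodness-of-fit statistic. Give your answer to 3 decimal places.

0.226

Ratio total = 11. Expected counts: 77×4/11 = 28, 77×4/11 = 28, 77×3/11 = 21.
χ² = (26−28)²/28 + (29−28)²/28 + (22−21)²/21
   = 0.1429 + 0.0357 + 0.0476
Sum = 0.226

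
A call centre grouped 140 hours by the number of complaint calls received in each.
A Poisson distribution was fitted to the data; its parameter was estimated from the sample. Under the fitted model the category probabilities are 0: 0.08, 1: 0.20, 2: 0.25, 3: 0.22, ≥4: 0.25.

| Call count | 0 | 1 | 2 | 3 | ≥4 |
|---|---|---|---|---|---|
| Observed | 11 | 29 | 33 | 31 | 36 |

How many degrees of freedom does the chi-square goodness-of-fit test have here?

3

There are k = 5 categories and 1 parameter estimated from the data, so df = 5 − 1 − 1 = 3.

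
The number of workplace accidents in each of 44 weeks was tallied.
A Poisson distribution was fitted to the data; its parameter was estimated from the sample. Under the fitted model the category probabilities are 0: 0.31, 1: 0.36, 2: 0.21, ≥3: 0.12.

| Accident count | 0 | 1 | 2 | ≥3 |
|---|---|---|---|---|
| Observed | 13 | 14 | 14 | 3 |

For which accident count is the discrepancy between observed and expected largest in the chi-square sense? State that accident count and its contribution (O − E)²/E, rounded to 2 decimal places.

Expected counts E_i = n·p_i: 44×0.31 = 13.64, 44×0.36 = 15.84, 44×0.21 = 9.24, 44×0.12 = 5.28.
0: (13 − 13.64)²/13.64 = 0.4096/13.64 = 0.030
1: (14 − 15.84)²/15.84 = 3.3856/15.84 = 0.214
2: (14 − 9.24)²/9.24 = 22.6576/9.24 = 2.452
≥3: (3 − 5.28)²/5.28 = 5.1984/5.28 = 0.985
The largest term is for 2: 2.45.

2, 2.45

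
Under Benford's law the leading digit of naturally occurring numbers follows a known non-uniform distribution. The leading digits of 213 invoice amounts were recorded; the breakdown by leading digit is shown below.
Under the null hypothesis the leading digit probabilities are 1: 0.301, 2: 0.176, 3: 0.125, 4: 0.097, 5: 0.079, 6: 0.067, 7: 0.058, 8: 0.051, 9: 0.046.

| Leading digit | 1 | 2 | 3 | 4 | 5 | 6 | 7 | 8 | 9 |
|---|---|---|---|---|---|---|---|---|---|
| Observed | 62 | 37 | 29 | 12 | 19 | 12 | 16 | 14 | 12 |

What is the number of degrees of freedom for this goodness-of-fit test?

There are k = 9 categories and no parameters were estimated from the data, so df = 9 − 1 = 8.

8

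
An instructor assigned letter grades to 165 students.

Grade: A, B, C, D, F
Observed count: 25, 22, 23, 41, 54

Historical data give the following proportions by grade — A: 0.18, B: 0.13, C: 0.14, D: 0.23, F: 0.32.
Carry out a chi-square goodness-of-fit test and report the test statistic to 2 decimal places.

1.03

Expected counts E_i = n·p_i: 165×0.18 = 29.7, 165×0.13 = 21.45, 165×0.14 = 23.1, 165×0.23 = 37.95, 165×0.32 = 52.8.
χ² = (25−29.7)²/29.7 + (22−21.45)²/21.45 + (23−23.1)²/23.1 + (41−37.95)²/37.95 + (54−52.8)²/52.8
   = 0.744 + 0.014 + 0.000 + 0.245 + 0.027
Sum = 1.03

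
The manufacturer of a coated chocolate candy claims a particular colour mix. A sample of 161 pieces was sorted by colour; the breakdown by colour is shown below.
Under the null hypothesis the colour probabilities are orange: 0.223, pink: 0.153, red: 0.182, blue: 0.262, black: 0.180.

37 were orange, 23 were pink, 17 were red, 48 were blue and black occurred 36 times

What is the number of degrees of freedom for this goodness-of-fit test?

4

There are k = 5 categories and no parameters were estimated from the data, so df = 5 − 1 = 4.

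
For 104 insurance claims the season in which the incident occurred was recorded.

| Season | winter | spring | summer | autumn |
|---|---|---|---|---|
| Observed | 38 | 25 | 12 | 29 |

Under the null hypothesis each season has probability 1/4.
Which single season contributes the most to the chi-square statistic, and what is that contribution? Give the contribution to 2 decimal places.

summer, 7.54

Under H₀ each category has probability 1/4, so each expected count is 104/4 = 26.
χ² = (38−26)²/26 + (25−26)²/26 + (12−26)²/26 + (29−26)²/26
   = 5.538 + 0.038 + 7.538 + 0.346
The largest term is for summer: 7.54.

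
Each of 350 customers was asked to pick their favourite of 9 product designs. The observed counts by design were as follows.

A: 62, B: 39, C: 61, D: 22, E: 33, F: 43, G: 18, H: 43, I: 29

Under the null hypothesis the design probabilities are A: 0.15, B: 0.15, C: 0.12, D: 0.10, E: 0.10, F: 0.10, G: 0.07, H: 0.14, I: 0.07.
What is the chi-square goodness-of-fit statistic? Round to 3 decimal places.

23.843

Expected counts E_i = n·p_i: 350×0.15 = 52.5, 350×0.15 = 52.5, 350×0.12 = 42, 350×0.10 = 35, 350×0.10 = 35, 350×0.10 = 35, 350×0.07 = 24.5, 350×0.14 = 49, 350×0.07 = 24.5.
cat         O        E   (O−E)²/E
A          62     52.5     1.7190
B          39     52.5     3.4714
C          61       42     8.5952
D          22       35     4.8286
E          33       35     0.1143
F          43       35     1.8286
G          18     24.5     1.7245
H          43       49     0.7347
I          29     24.5     0.8265
Sum = 23.843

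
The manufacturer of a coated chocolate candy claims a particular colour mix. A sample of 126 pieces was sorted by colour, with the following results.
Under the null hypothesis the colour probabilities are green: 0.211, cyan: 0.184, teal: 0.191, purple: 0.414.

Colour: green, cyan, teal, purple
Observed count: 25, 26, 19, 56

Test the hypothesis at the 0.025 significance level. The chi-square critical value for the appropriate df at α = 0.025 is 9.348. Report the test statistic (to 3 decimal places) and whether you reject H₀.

1.785; do not reject

Expected counts E_i = n·p_i: 126×0.211 = 26.586, 126×0.184 = 23.184, 126×0.191 = 24.066, 126×0.414 = 52.164.
cat         O        E   (O−E)²/E
green      25   26.586     0.0946
cyan       26   23.184     0.3420
teal       19   24.066     1.0664
purple     56   52.164     0.2821
Sum = 1.785
df = 3. Since 1.785 < 9.348, we do not reject H₀.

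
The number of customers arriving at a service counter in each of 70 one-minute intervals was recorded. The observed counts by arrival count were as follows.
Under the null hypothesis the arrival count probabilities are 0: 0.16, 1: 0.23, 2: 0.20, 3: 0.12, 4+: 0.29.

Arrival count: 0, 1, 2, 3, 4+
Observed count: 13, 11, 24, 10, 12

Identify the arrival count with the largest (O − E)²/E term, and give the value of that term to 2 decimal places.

2, 7.14

Expected counts E_i = n·p_i: 70×0.16 = 11.2, 70×0.23 = 16.1, 70×0.20 = 14, 70×0.12 = 8.4, 70×0.29 = 20.3.
χ² = (13−11.2)²/11.2 + (11−16.1)²/16.1 + (24−14)²/14 + (10−8.4)²/8.4 + (12−20.3)²/20.3
   = 0.289 + 1.616 + 7.143 + 0.305 + 3.394
The largest term is for 2: 7.14.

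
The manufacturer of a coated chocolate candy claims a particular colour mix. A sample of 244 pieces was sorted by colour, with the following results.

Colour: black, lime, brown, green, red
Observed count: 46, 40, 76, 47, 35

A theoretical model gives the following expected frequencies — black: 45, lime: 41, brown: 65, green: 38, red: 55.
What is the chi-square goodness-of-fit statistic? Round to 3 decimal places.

11.312

black: (46 − 45)²/45 = 1/45 = 0.0222
lime: (40 − 41)²/41 = 1/41 = 0.0244
brown: (76 − 65)²/65 = 121/65 = 1.8615
green: (47 − 38)²/38 = 81/38 = 2.1316
red: (35 − 55)²/55 = 400/55 = 7.2727
Sum = 11.312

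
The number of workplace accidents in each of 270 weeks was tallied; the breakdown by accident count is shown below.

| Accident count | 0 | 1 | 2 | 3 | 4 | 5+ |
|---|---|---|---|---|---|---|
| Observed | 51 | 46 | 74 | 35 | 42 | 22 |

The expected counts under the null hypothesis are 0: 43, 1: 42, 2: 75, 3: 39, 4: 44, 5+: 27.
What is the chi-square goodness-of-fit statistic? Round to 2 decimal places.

0: (51 − 43)²/43 = 64/43 = 1.488
1: (46 − 42)²/42 = 16/42 = 0.381
2: (74 − 75)²/75 = 1/75 = 0.013
3: (35 − 39)²/39 = 16/39 = 0.410
4: (42 − 44)²/44 = 4/44 = 0.091
5+: (22 − 27)²/27 = 25/27 = 0.926
Sum = 3.31

3.31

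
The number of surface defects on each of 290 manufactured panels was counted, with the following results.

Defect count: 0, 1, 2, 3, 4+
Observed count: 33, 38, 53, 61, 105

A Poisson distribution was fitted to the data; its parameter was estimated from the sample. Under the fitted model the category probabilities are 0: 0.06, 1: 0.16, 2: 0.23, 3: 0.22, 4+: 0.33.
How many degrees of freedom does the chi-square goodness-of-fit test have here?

3

There are k = 5 categories and 1 parameter estimated from the data, so df = 5 − 1 − 1 = 3.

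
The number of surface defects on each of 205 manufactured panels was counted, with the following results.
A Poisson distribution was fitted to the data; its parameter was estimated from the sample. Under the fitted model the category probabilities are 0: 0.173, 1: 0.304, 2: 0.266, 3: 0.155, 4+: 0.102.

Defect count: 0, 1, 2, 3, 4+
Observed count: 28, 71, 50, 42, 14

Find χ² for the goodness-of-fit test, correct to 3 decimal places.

Expected counts E_i = n·p_i: 205×0.173 = 35.465, 205×0.304 = 62.32, 205×0.266 = 54.53, 205×0.155 = 31.775, 205×0.102 = 20.91.
0: (28 − 35.465)²/35.465 = 55.726225/35.465 = 1.5713
1: (71 − 62.32)²/62.32 = 75.3424/62.32 = 1.2090
2: (50 − 54.53)²/54.53 = 20.5209/54.53 = 0.3763
3: (42 − 31.775)²/31.775 = 104.550625/31.775 = 3.2903
4+: (14 − 20.91)²/20.91 = 47.7481/20.91 = 2.2835
Sum = 8.730

8.730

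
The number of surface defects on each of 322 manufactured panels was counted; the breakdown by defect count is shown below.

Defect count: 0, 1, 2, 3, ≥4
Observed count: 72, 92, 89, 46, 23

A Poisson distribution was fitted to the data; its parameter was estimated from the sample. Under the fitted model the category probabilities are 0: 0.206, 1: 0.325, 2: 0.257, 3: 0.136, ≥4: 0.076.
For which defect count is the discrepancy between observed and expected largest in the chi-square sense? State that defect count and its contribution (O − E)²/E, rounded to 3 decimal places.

1, 1.529

Expected counts E_i = n·p_i: 322×0.206 = 66.332, 322×0.325 = 104.65, 322×0.257 = 82.754, 322×0.136 = 43.792, 322×0.076 = 24.472.
cat         O        E   (O−E)²/E
0          72   66.332     0.4843
1          92   104.65     1.5291
2          89   82.754     0.4714
3          46   43.792     0.1113
≥4         23   24.472     0.0885
The largest term is for 1: 1.529.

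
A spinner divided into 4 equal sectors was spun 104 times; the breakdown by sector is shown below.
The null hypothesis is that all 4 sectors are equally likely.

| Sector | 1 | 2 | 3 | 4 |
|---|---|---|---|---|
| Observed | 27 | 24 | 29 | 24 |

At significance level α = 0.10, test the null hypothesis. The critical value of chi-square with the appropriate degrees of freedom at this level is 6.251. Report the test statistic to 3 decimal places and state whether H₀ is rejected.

Expected count for each of the 4 categories: 104/4 = 26.
χ² = (27−26)²/26 + (24−26)²/26 + (29−26)²/26 + (24−26)²/26
   = 0.0385 + 0.1538 + 0.3462 + 0.1538
Sum = 0.692
df = 3. Since 0.692 < 6.251, we do not reject H₀.

0.692; do not reject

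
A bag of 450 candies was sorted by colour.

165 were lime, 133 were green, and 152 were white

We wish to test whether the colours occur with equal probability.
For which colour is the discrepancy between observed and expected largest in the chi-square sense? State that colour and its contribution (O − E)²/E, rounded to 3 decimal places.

Expected count for each of the 3 categories: 450/3 = 150.
cat         O        E   (O−E)²/E
lime      165      150     1.5000
green     133      150     1.9267
white     152      150     0.0267
The largest term is for green: 1.927.

green, 1.927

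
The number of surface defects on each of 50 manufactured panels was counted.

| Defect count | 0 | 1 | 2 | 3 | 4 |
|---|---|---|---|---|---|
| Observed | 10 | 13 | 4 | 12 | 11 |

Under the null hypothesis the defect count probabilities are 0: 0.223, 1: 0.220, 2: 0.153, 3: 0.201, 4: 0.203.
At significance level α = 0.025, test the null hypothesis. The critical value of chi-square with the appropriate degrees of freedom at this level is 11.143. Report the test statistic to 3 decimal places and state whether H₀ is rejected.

Expected counts E_i = n·p_i: 50×0.223 = 11.15, 50×0.220 = 11, 50×0.153 = 7.65, 50×0.201 = 10.05, 50×0.203 = 10.15.
χ² = (10−11.15)²/11.15 + (13−11)²/11 + (4−7.65)²/7.65 + (12−10.05)²/10.05 + (11−10.15)²/10.15
   = 0.1186 + 0.3636 + 1.7415 + 0.3784 + 0.0712
Sum = 2.673
df = 4. Since 2.673 < 11.143, we do not reject H₀.

2.673; do not reject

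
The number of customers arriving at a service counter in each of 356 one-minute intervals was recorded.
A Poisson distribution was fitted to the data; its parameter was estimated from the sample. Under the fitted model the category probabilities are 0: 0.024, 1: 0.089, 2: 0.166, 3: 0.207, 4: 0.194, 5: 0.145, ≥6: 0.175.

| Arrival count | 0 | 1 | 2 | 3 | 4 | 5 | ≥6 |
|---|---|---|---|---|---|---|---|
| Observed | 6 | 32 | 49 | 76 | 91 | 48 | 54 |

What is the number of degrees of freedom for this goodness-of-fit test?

5

There are k = 7 categories and 1 parameter estimated from the data, so df = 7 − 1 − 1 = 5.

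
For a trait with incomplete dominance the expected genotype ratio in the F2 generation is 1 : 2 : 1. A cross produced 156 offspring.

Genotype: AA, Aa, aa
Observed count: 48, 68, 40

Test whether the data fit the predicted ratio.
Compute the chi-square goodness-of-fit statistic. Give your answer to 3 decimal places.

Ratio total = 4. Expected counts: 156×1/4 = 39, 156×2/4 = 78, 156×1/4 = 39.
cat         O        E   (O−E)²/E
AA         48       39     2.0769
Aa         68       78     1.2821
aa         40       39     0.0256
Sum = 3.385

3.385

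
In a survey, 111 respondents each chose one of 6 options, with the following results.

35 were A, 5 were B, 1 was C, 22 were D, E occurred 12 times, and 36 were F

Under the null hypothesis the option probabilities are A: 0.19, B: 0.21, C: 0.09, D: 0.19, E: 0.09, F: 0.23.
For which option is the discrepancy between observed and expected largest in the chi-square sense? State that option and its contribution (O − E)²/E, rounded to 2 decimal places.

B, 14.38

Expected counts E_i = n·p_i: 111×0.19 = 21.09, 111×0.21 = 23.31, 111×0.09 = 9.99, 111×0.19 = 21.09, 111×0.09 = 9.99, 111×0.23 = 25.53.
A: (35 − 21.09)²/21.09 = 193.4881/21.09 = 9.174
B: (5 − 23.31)²/23.31 = 335.2561/23.31 = 14.383
C: (1 − 9.99)²/9.99 = 80.8201/9.99 = 8.090
D: (22 − 21.09)²/21.09 = 0.8281/21.09 = 0.039
E: (12 − 9.99)²/9.99 = 4.0401/9.99 = 0.404
F: (36 − 25.53)²/25.53 = 109.6209/25.53 = 4.294
The largest term is for B: 14.38.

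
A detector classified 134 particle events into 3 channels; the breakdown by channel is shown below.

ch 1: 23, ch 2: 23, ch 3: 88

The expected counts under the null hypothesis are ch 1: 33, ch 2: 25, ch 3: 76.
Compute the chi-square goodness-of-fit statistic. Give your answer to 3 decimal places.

5.085

χ² = (23−33)²/33 + (23−25)²/25 + (88−76)²/76
   = 3.0303 + 0.1600 + 1.8947
Sum = 5.085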